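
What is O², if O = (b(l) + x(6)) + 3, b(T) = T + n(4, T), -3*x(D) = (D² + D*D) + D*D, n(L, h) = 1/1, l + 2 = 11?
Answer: 529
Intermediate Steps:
l = 9 (l = -2 + 11 = 9)
n(L, h) = 1
x(D) = -D² (x(D) = -((D² + D*D) + D*D)/3 = -((D² + D²) + D²)/3 = -(2*D² + D²)/3 = -D²)
b(T) = 1 + T (b(T) = T + 1 = 1 + T)
O = -23 (O = ((1 + 9) - 1*6²) + 3 = (10 - 1*36) + 3 = (10 - 36) + 3 = -26 + 3 = -23)
O² = (-23)² = 529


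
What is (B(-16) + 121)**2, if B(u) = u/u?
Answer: 14884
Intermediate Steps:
B(u) = 1
(B(-16) + 121)**2 = (1 + 121)**2 = 122**2 = 14884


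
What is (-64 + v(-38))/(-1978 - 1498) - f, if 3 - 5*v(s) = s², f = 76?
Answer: -1319119/17380 ≈ -75.899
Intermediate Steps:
v(s) = ⅗ - s²/5
(-64 + v(-38))/(-1978 - 1498) - f = (-64 + (⅗ - ⅕*(-38)²))/(-1978 - 1498) - 1*76 = (-64 + (⅗ - ⅕*1444))/(-3476) - 76 = (-64 + (⅗ - 1444/5))*(-1/3476) - 76 = (-64 - 1441/5)*(-1/3476) - 76 = -1761/5*(-1/3476) - 76 = 1761/17380 - 76 = -1319119/17380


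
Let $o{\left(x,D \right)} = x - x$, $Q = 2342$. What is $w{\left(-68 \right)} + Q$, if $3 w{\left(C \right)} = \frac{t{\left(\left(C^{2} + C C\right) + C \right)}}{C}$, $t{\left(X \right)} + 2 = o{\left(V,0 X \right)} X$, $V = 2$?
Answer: $\frac{238885}{102} \approx 2342.0$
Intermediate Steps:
$o{\left(x,D \right)} = 0$
$t{\left(X \right)} = -2$ ($t{\left(X \right)} = -2 + 0 X = -2 + 0 = -2$)
$w{\left(C \right)} = - \frac{2}{3 C}$ ($w{\left(C \right)} = \frac{\left(-2\right) \frac{1}{C}}{3} = - \frac{2}{3 C}$)
$w{\left(-68 \right)} + Q = - \frac{2}{3 \left(-68\right)} + 2342 = \left(- \frac{2}{3}\right) \left(- \frac{1}{68}\right) + 2342 = \frac{1}{102} + 2342 = \frac{238885}{102}$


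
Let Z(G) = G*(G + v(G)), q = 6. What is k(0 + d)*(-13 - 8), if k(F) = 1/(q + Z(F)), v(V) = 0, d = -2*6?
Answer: -7/50 ≈ -0.14000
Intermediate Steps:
d = -12
Z(G) = G**2 (Z(G) = G*(G + 0) = G*G = G**2)
k(F) = 1/(6 + F**2)
k(0 + d)*(-13 - 8) = (-13 - 8)/(6 + (0 - 12)**2) = -21/(6 + (-12)**2) = -21/(6 + 144) = -21/150 = (1/150)*(-21) = -7/50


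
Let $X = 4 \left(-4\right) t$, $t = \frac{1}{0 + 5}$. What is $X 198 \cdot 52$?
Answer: $- \frac{164736}{5} \approx -32947.0$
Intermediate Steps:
$t = \frac{1}{5} \approx 0.2$
$X = - \frac{16}{5}$ ($X = 4 \left(-4\right) \frac{1}{5} = \left(-16\right) \frac{1}{5} = - \frac{16}{5} \approx -3.2$)
$X 198 \cdot 52 = \left(- \frac{16}{5}\right) 198 \cdot 52 = \left(- \frac{3168}{5}\right) 52 = - \frac{164736}{5}$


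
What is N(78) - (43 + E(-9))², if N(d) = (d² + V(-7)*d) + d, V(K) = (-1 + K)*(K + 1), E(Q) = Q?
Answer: 8750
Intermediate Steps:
V(K) = (1 + K)*(-1 + K) (V(K) = (-1 + K)*(1 + K) = (1 + K)*(-1 + K))
N(d) = d² + 49*d (N(d) = (d² + (-1 + (-7)²)*d) + d = (d² + (-1 + 49)*d) + d = (d² + 48*d) + d = d² + 49*d)
N(78) - (43 + E(-9))² = 78*(49 + 78) - (43 - 9)² = 78*127 - 1*34² = 9906 - 1*1156 = 9906 - 1156 = 8750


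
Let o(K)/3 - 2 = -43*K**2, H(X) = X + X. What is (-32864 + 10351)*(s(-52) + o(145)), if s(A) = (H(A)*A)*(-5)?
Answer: 61668937867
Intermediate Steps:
H(X) = 2*X
o(K) = 6 - 129*K**2 (o(K) = 6 + 3*(-43*K**2) = 6 - 129*K**2)
s(A) = -10*A**2 (s(A) = ((2*A)*A)*(-5) = (2*A**2)*(-5) = -10*A**2)
(-32864 + 10351)*(s(-52) + o(145)) = (-32864 + 10351)*(-10*(-52)**2 + (6 - 129*145**2)) = -22513*(-10*2704 + (6 - 129*21025)) = -22513*(-27040 + (6 - 2712225)) = -22513*(-27040 - 2712219) = -22513*(-2739259) = 61668937867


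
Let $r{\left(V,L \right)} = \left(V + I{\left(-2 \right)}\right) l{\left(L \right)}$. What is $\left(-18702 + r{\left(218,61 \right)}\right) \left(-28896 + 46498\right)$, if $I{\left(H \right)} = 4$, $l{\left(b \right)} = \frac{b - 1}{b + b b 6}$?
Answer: $- \frac{7369400367108}{22387} \approx -3.2918 \cdot 10^{8}$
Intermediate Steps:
$l{\left(b \right)} = \frac{-1 + b}{b + 6 b^{2}}$ ($l{\left(b \right)} = \frac{-1 + b}{b + b^{2} \cdot 6} = \frac{-1 + b}{b + 6 b^{2}}$)
$r{\left(V,L \right)} = \frac{\left(-1 + L\right) \left(4 + V\right)}{L \left(1 + 6 L\right)}$ ($r{\left(V,L \right)} = \left(V + 4\right) \frac{-1 + L}{L \left(1 + 6 L\right)} = \left(4 + V\right) \frac{-1 + L}{L \left(1 + 6 L\right)} = \frac{\left(-1 + L\right) \left(4 + V\right)}{L \left(1 + 6 L\right)}$)
$\left(-18702 + r{\left(218,61 \right)}\right) \left(-28896 + 46498\right) = \left(-18702 + \frac{\left(-1 + 61\right) \left(4 + 218\right)}{61 \left(1 + 6 \cdot 61\right)}\right) \left(-28896 + 46498\right) = \left(-18702 + \frac{1}{61} \frac{1}{1 + 366} \cdot 60 \cdot 222\right) 17602 = \left(-18702 + \frac{1}{61} \cdot \frac{1}{367} \cdot 60 \cdot 222\right) 17602 = \left(-18702 + \frac{13320}{22387}\right) 17602 = \left(- \frac{418668354}{22387}\right) 17602 = - \frac{7369400367108}{22387}$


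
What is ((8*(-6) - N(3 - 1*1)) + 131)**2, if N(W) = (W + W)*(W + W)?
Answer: 4489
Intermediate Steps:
N(W) = 4*W**2 (N(W) = (2*W)*(2*W) = 4*W**2)
((8*(-6) - N(3 - 1*1)) + 131)**2 = ((8*(-6) - 4*(3 - 1*1)**2) + 131)**2 = ((-48 - 4*(3 - 1)**2) + 131)**2 = ((-48 - 4*2**2) + 131)**2 = ((-48 - 4*4) + 131)**2 = ((-48 - 1*16) + 131)**2 = ((-48 - 16) + 131)**2 = (-64 + 131)**2 = 67**2 = 4489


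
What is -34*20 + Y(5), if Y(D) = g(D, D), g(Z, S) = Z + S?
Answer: -670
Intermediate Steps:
g(Z, S) = S + Z
Y(D) = 2*D (Y(D) = D + D = 2*D)
-34*20 + Y(5) = -34*20 + 2*5 = -680 + 10 = -670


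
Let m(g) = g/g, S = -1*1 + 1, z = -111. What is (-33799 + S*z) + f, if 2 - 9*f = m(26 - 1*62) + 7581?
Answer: -311771/9 ≈ -34641.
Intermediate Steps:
S = 0 (S = -1 + 1 = 0)
m(g) = 1
f = -7580/9 (f = 2/9 - (1 + 7581)/9 = 2/9 - ⅑*7582 = 2/9 - 7582/9 = -7580/9 ≈ -842.22)
(-33799 + S*z) + f = (-33799 + 0*(-111)) - 7580/9 = (-33799 + 0) - 7580/9 = -33799 - 7580/9 = -311771/9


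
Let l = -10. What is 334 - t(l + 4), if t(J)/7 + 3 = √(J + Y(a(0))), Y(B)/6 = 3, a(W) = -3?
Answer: 355 - 14*√3 ≈ 330.75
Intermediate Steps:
Y(B) = 18 (Y(B) = 6*3 = 18)
t(J) = -21 + 7*√(18 + J) (t(J) = -21 + 7*√(J + 18) = -21 + 7*√(18 + J))
334 - t(l + 4) = 334 - (-21 + 7*√(18 + (-10 + 4))) = 334 - (-21 + 7*√(18 - 6)) = 334 - (-21 + 7*√12) = 334 - (-21 + 7*(2*√3)) = 334 - (-21 + 14*√3) = 334 + (21 - 14*√3) = 355 - 14*√3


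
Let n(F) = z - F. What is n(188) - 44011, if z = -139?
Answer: -44338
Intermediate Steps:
n(F) = -139 - F
n(188) - 44011 = (-139 - 1*188) - 44011 = (-139 - 188) - 44011 = -327 - 44011 = -44338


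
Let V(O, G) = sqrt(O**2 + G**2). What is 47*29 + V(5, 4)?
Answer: 1363 + sqrt(41) ≈ 1369.4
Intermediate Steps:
V(O, G) = sqrt(G**2 + O**2)
47*29 + V(5, 4) = 47*29 + sqrt(4**2 + 5**2) = 1363 + sqrt(16 + 25) = 1363 + sqrt(41)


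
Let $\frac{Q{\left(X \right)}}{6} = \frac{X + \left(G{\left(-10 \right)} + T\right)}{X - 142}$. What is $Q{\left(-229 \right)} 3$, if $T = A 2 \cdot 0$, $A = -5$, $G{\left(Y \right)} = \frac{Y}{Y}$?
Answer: $\frac{4104}{371} \approx 11.062$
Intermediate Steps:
$G{\left(Y \right)} = 1$
$T = 0$ ($T = \left(-5\right) 2 \cdot 0 = \left(-10\right) 0 = 0$)
$Q{\left(X \right)} = \frac{6 \left(1 + X\right)}{-142 + X}$ ($Q{\left(X \right)} = 6 \frac{X + \left(1 + 0\right)}{X - 142} = 6 \frac{X + 1}{-142 + X} = 6 \frac{1 + X}{-142 + X} = \frac{6 \left(1 + X\right)}{-142 + X}$)
$Q{\left(-229 \right)} 3 = \frac{6 \left(1 - 229\right)}{-142 - 229} \cdot 3 = 6 \frac{1}{-371} \left(-228\right) 3 = 6 \left(- \frac{1}{371}\right) \left(-228\right) 3 = \frac{1368}{371} \cdot 3 = \frac{4104}{371}$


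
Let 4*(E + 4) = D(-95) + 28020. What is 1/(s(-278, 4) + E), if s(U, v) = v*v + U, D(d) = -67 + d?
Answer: 2/13397 ≈ 0.00014929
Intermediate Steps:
E = 13921/2 (E = -4 + ((-67 - 95) + 28020)/4 = -4 + (-162 + 28020)/4 = -4 + (¼)*27858 = -4 + 13929/2 = 13921/2 ≈ 6960.5)
s(U, v) = U + v² (s(U, v) = v² + U = U + v²)
1/(s(-278, 4) + E) = 1/((-278 + 4²) + 13921/2) = 1/((-278 + 16) + 13921/2) = 1/(-262 + 13921/2) = 1/(13397/2) = 2/13397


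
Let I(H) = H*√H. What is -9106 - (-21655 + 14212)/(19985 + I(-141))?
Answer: -3662315830921/402203446 + 1049463*I*√141/402203446 ≈ -9105.6 + 0.030984*I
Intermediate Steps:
I(H) = H^(3/2)
-9106 - (-21655 + 14212)/(19985 + I(-141)) = -9106 - (-21655 + 14212)/(19985 + (-141)^(3/2)) = -9106 - (-7443)/(19985 - 141*I*√141) = -9106 + 7443/(19985 - 141*I*√141)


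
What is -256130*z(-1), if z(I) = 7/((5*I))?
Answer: 358582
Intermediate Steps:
z(I) = 7/(5*I) (z(I) = 7*(1/(5*I)) = 7/(5*I))
-256130*z(-1) = -358582/(-1) = -358582*(-1) = -256130*(-7/5) = 358582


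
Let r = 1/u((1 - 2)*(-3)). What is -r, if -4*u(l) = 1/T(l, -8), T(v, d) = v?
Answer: 12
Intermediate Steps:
u(l) = -1/(4*l)
r = -12 (r = 1/(-(-1/(3*(1 - 2)))/4) = 1/(-1/(4*((-1*(-3))))) = 1/(-¼/3) = 1/(-¼*⅓) = 1/(-1/12) = -12)
-r = -1*(-12) = 12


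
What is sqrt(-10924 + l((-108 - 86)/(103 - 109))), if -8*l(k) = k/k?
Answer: I*sqrt(174786)/4 ≈ 104.52*I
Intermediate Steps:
l(k) = -1/8 (l(k) = -k/(8*k) = -1/8*1 = -1/8)
sqrt(-10924 + l((-108 - 86)/(103 - 109))) = sqrt(-10924 - 1/8) = sqrt(-87393/8) = I*sqrt(174786)/4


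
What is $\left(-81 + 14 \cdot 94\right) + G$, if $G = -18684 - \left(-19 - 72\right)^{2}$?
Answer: $-25730$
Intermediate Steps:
$G = -26965$ ($G = -18684 - \left(-91\right)^{2} = -18684 - 8281 = -26965$)
$\left(-81 + 14 \cdot 94\right) + G = \left(-81 + 14 \cdot 94\right) - 26965 = \left(-81 + 1316\right) - 26965 = 1235 - 26965 = -25730$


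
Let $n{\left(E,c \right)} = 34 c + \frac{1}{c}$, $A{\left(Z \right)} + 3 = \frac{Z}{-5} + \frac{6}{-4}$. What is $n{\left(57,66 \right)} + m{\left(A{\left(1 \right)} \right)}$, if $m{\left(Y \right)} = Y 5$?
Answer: $\frac{73277}{33} \approx 2220.5$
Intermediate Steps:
$A{\left(Z \right)} = - \frac{9}{2} - \frac{Z}{5}$ ($A{\left(Z \right)} = -3 + \left(\frac{Z}{-5} + \frac{6}{-4}\right) = -3 + \left(Z \left(- \frac{1}{5}\right) + 6 \left(- \frac{1}{4}\right)\right) = -3 - \left(\frac{3}{2} + \frac{Z}{5}\right) = - \frac{9}{2} - \frac{Z}{5}$)
$n{\left(E,c \right)} = \frac{1}{c} + 34 c$
$m{\left(Y \right)} = 5 Y$
$n{\left(57,66 \right)} + m{\left(A{\left(1 \right)} \right)} = \left(\frac{1}{66} + 34 \cdot 66\right) + 5 \left(- \frac{9}{2} - \frac{1}{5}\right) = \left(\frac{1}{66} + 2244\right) + 5 \left(- \frac{9}{2} - \frac{1}{5}\right) = \frac{148105}{66} + 5 \left(- \frac{47}{10}\right) = \frac{148105}{66} - \frac{47}{2} = \frac{73277}{33}$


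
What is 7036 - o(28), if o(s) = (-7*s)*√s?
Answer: 7036 + 392*√7 ≈ 8073.1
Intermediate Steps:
o(s) = -7*s^(3/2)
7036 - o(28) = 7036 - (-7)*28^(3/2) = 7036 - (-7)*56*√7 = 7036 - (-392)*√7 = 7036 + 392*√7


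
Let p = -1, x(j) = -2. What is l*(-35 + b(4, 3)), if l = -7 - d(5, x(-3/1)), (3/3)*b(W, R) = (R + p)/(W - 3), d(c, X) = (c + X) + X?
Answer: 264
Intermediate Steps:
d(c, X) = c + 2*X (d(c, X) = (X + c) + X = c + 2*X)
b(W, R) = (-1 + R)/(-3 + W) (b(W, R) = (R - 1)/(W - 3) = (-1 + R)/(-3 + W))
l = -8 (l = -7 - (5 + 2*(-2)) = -7 - (5 - 4) = -7 - 1*1 = -7 - 1 = -8)
l*(-35 + b(4, 3)) = -8*(-35 + (-1 + 3)/(-3 + 4)) = -8*(-35 + 2/1) = -8*(-35 + 1*2) = -8*(-35 + 2) = -8*(-33) = 264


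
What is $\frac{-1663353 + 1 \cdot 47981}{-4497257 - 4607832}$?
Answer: $\frac{1615372}{9105089} \approx 0.17741$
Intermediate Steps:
$\frac{-1663353 + 1 \cdot 47981}{-4497257 - 4607832} = \frac{-1663353 + 47981}{-9105089} = \left(-1615372\right) \left(- \frac{1}{9105089}\right) = \frac{1615372}{9105089}$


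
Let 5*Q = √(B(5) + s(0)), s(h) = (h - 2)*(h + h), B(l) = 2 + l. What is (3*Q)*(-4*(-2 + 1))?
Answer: 12*√7/5 ≈ 6.3498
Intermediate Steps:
s(h) = 2*h*(-2 + h) (s(h) = (-2 + h)*(2*h) = 2*h*(-2 + h))
Q = √7/5 (Q = √((2 + 5) + 2*0*(-2 + 0))/5 = √(7 + 2*0*(-2))/5 = √(7 + 0)/5 = √7/5 ≈ 0.52915)
(3*Q)*(-4*(-2 + 1)) = (3*(√7/5))*(-4*(-2 + 1)) = (3*√7/5)*(-4*(-1)) = (3*√7/5)*4 = 12*√7/5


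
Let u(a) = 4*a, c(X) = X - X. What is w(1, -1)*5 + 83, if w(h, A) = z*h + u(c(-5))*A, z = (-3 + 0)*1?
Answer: 68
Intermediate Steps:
c(X) = 0
z = -3 (z = -3*1 = -3)
w(h, A) = -3*h (w(h, A) = -3*h + (4*0)*A = -3*h + 0*A = -3*h + 0 = -3*h)
w(1, -1)*5 + 83 = -3*1*5 + 83 = -3*5 + 83 = -15 + 83 = 68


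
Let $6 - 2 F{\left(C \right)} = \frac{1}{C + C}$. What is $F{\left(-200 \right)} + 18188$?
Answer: $\frac{14552801}{800} \approx 18191.0$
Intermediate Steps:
$F{\left(C \right)} = 3 - \frac{1}{4 C}$ ($F{\left(C \right)} = 3 - \frac{1}{2 \left(C + C\right)} = 3 - \frac{1}{2 \cdot 2 C} = 3 - \frac{\frac{1}{2} \frac{1}{C}}{2} = 3 - \frac{1}{4 C}$)
$F{\left(-200 \right)} + 18188 = \left(3 - \frac{1}{4 \left(-200\right)}\right) + 18188 = \left(3 - - \frac{1}{800}\right) + 18188 = \left(3 + \frac{1}{800}\right) + 18188 = \frac{2401}{800} + 18188 = \frac{14552801}{800}$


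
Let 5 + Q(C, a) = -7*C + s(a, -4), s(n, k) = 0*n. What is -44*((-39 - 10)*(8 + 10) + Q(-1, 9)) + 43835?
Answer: 82555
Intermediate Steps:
s(n, k) = 0
Q(C, a) = -5 - 7*C (Q(C, a) = -5 + (-7*C + 0) = -5 - 7*C)
-44*((-39 - 10)*(8 + 10) + Q(-1, 9)) + 43835 = -44*((-39 - 10)*(8 + 10) + (-5 - 7*(-1))) + 43835 = -44*(-49*18 + (-5 + 7)) + 43835 = -44*(-882 + 2) + 43835 = -44*(-880) + 43835 = 38720 + 43835 = 82555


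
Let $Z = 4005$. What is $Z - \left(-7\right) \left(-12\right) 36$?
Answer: $981$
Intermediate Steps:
$Z - \left(-7\right) \left(-12\right) 36 = 4005 - \left(-7\right) \left(-12\right) 36 = 4005 - 84 \cdot 36 = 4005 - 3024 = 981$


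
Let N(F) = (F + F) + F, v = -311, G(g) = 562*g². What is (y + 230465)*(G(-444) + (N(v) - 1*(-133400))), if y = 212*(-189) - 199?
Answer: 21097313544002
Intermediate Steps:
y = -40267 (y = -40068 - 199 = -40267)
N(F) = 3*F (N(F) = 2*F + F = 3*F)
(y + 230465)*(G(-444) + (N(v) - 1*(-133400))) = (-40267 + 230465)*(562*(-444)² + (3*(-311) - 1*(-133400))) = 190198*(562*197136 + (-933 + 133400)) = 190198*(110790432 + 132467) = 190198*110922899 = 21097313544002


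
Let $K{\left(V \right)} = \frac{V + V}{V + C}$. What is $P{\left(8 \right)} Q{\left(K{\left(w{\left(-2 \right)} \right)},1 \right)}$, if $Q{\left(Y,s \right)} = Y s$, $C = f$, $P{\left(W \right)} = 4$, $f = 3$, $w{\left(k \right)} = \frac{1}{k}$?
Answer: $- \frac{8}{5} \approx -1.6$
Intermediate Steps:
$C = 3$
$K{\left(V \right)} = \frac{2 V}{3 + V}$ ($K{\left(V \right)} = \frac{V + V}{V + 3} = \frac{2 V}{3 + V}$)
$P{\left(8 \right)} Q{\left(K{\left(w{\left(-2 \right)} \right)},1 \right)} = 4 \frac{2}{\left(-2\right) \left(3 + \frac{1}{-2}\right)} 1 = 4 \cdot 2 \left(- \frac{1}{2}\right) \frac{1}{3 - \frac{1}{2}} \cdot 1 = 4 \cdot 2 \left(- \frac{1}{2}\right) \frac{1}{\frac{5}{2}} \cdot 1 = 4 \cdot 2 \left(- \frac{1}{2}\right) \frac{2}{5} \cdot 1 = 4 \left(\left(- \frac{2}{5}\right) 1\right) = 4 \left(- \frac{2}{5}\right) = - \frac{8}{5}$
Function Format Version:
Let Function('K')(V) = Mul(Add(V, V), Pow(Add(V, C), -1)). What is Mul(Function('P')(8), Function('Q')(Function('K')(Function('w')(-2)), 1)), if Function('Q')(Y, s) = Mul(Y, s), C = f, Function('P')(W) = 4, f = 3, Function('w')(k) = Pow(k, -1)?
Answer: Rational(-8, 5) ≈ -1.6000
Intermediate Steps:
C = 3
Function('K')(V) = Mul(2, V, Pow(Add(3, V), -1)) (Function('K')(V) = Mul(Add(V, V), Pow(Add(V, 3), -1)) = Mul(Mul(2, V), Pow(Add(3, V), -1)) = Mul(2, V, Pow(Add(3, V), -1)))
Mul(Function('P')(8), Function('Q')(Function('K')(Function('w')(-2)), 1)) = Mul(4, Mul(Mul(2, Pow(-2, -1), Pow(Add(3, Pow(-2, -1)), -1)), 1)) = Mul(4, Mul(Mul(2, Rational(-1, 2), Pow(Add(3, Rational(-1, 2)), -1)), 1)) = Mul(4, Mul(Mul(2, Rational(-1, 2), Pow(Rational(5, 2), -1)), 1)) = Mul(4, Mul(Mul(2, Rational(-1, 2), Rational(2, 5)), 1)) = Mul(4, Mul(Rational(-2, 5), 1)) = Mul(4, Rational(-2, 5)) = Rational(-8, 5)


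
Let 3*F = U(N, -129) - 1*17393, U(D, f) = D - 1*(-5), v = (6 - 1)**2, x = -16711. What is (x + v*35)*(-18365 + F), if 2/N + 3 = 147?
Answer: 20661130225/54 ≈ 3.8261e+8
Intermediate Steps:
N = 1/72 (N = 2/(-3 + 147) = 2/144 = 2*(1/144) = 1/72 ≈ 0.013889)
v = 25 (v = 5**2 = 25)
U(D, f) = 5 + D (U(D, f) = D + 5 = 5 + D)
F = -1251935/216 (F = ((5 + 1/72) - 1*17393)/3 = (361/72 - 17393)/3 = (1/3)*(-1251935/72) = -1251935/216 ≈ -5796.0)
(x + v*35)*(-18365 + F) = (-16711 + 25*35)*(-18365 - 1251935/216) = (-16711 + 875)*(-5218775/216) = -15836*(-5218775/216) = 20661130225/54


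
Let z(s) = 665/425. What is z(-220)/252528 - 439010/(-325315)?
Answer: 1884668047139/1396569487440 ≈ 1.3495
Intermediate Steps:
z(s) = 133/85 (z(s) = 665*(1/425) = 133/85)
z(-220)/252528 - 439010/(-325315) = (133/85)/252528 - 439010/(-325315) = (133/85)*(1/252528) - 439010*(-1/325315) = 133/21464880 + 87802/65063 = 1884668047139/1396569487440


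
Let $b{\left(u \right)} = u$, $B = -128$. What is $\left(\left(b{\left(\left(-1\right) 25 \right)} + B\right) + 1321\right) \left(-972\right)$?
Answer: $-1135296$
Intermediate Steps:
$\left(\left(b{\left(\left(-1\right) 25 \right)} + B\right) + 1321\right) \left(-972\right) = \left(\left(\left(-1\right) 25 - 128\right) + 1321\right) \left(-972\right) = \left(\left(-25 - 128\right) + 1321\right) \left(-972\right) = \left(-153 + 1321\right) \left(-972\right) = 1168 \left(-972\right) = -1135296$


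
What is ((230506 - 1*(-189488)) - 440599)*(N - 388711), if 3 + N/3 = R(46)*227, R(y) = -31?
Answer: 8444567755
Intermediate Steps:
N = -21120 (N = -9 + 3*(-31*227) = -9 + 3*(-7037) = -9 - 21111 = -21120)
((230506 - 1*(-189488)) - 440599)*(N - 388711) = ((230506 - 1*(-189488)) - 440599)*(-21120 - 388711) = ((230506 + 189488) - 440599)*(-409831) = (419994 - 440599)*(-409831) = -20605*(-409831) = 8444567755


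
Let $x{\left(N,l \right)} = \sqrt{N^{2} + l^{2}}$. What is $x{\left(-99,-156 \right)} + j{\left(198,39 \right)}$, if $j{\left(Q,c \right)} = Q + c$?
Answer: $237 + 3 \sqrt{3793} \approx 421.76$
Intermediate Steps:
$x{\left(-99,-156 \right)} + j{\left(198,39 \right)} = \sqrt{\left(-99\right)^{2} + \left(-156\right)^{2}} + \left(198 + 39\right) = \sqrt{9801 + 24336} + 237 = \sqrt{34137} + 237 = 3 \sqrt{3793} + 237 = 237 + 3 \sqrt{3793}$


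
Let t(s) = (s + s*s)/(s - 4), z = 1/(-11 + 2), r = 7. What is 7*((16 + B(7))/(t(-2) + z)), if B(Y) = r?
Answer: -1449/4 ≈ -362.25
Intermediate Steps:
B(Y) = 7
z = -⅑ (z = 1/(-9) = -⅑ ≈ -0.11111)
t(s) = (s + s²)/(-4 + s)
7*((16 + B(7))/(t(-2) + z)) = 7*((16 + 7)/(-2*(1 - 2)/(-4 - 2) - ⅑)) = 7*(23/(-2*(-1)/(-6) - ⅑)) = 7*(23/(-2*(-⅙)*(-1) - ⅑)) = 7*(23/(-⅓ - ⅑)) = 7*(23/(-4/9)) = 7*(23*(-9/4)) = 7*(-207/4) = -1449/4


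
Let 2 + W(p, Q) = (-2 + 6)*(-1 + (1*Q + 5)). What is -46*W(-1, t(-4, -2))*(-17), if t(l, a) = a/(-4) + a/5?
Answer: 56304/5 ≈ 11261.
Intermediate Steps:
t(l, a) = -a/20 (t(l, a) = a*(-¼) + a*(⅕) = -a/4 + a/5 = -a/20)
W(p, Q) = 14 + 4*Q (W(p, Q) = -2 + (-2 + 6)*(-1 + (1*Q + 5)) = -2 + 4*(-1 + (Q + 5)) = -2 + 4*(-1 + (5 + Q)) = -2 + 4*(4 + Q) = -2 + (16 + 4*Q) = 14 + 4*Q)
-46*W(-1, t(-4, -2))*(-17) = -46*(14 + 4*(-1/20*(-2)))*(-17) = -46*(14 + 4*(⅒))*(-17) = -46*(14 + ⅖)*(-17) = -46*72/5*(-17) = -3312/5*(-17) = 56304/5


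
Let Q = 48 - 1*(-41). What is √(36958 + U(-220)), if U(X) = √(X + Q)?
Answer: √(36958 + I*√131) ≈ 192.24 + 0.03*I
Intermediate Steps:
Q = 89 (Q = 48 + 41 = 89)
U(X) = √(89 + X) (U(X) = √(X + 89) = √(89 + X))
√(36958 + U(-220)) = √(36958 + √(89 - 220)) = √(36958 + √(-131)) = √(36958 + I*√131)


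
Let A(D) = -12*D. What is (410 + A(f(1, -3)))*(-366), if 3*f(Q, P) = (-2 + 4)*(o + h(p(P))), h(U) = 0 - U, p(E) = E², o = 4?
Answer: -164700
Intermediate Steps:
h(U) = -U
f(Q, P) = 8/3 - 2*P²/3 (f(Q, P) = ((-2 + 4)*(4 - P²))/3 = (2*(4 - P²))/3 = (8 - 2*P²)/3 = 8/3 - 2*P²/3)
(410 + A(f(1, -3)))*(-366) = (410 - 12*(8/3 - ⅔*(-3)²))*(-366) = (410 - 12*(8/3 - ⅔*9))*(-366) = (410 - 12*(8/3 - 6))*(-366) = (410 - 12*(-10/3))*(-366) = (410 + 40)*(-366) = 450*(-366) = -164700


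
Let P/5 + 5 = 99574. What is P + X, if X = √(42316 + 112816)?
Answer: 497845 + 2*√38783 ≈ 4.9824e+5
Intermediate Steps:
P = 497845 (P = -25 + 5*99574 = -25 + 497870 = 497845)
X = 2*√38783 (X = √155132 = 2*√38783 ≈ 393.87)
P + X = 497845 + 2*√38783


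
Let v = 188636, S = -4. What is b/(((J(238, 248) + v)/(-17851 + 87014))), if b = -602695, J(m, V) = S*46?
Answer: -41684194285/188452 ≈ -2.2119e+5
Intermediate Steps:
J(m, V) = -184 (J(m, V) = -4*46 = -184)
b/(((J(238, 248) + v)/(-17851 + 87014))) = -602695*(-17851 + 87014)/(-184 + 188636) = -602695/(188452/69163) = -602695/(188452*(1/69163)) = -602695/188452/69163 = -602695*69163/188452 = -41684194285/188452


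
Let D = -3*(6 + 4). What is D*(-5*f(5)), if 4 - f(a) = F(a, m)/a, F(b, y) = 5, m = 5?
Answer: 450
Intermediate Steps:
D = -30 (D = -3*10 = -30)
f(a) = 4 - 5/a
D*(-5*f(5)) = -(-150)*(4 - 5/5) = -(-150)*(4 - 5*⅕) = -(-150)*(4 - 1) = -(-150)*3 = -30*(-15) = 450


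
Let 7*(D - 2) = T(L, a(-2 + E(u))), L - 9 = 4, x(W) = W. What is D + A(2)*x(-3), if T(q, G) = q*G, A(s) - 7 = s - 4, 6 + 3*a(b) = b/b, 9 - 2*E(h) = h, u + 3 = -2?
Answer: -338/21 ≈ -16.095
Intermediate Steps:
u = -5 (u = -3 - 2 = -5)
E(h) = 9/2 - h/2
a(b) = -5/3 (a(b) = -2 + (b/b)/3 = -2 + (⅓)*1 = -2 + ⅓ = -5/3)
L = 13 (L = 9 + 4 = 13)
A(s) = 3 + s (A(s) = 7 + (s - 4) = 7 + (-4 + s) = 3 + s)
T(q, G) = G*q
D = -23/21 (D = 2 + (-5/3*13)/7 = 2 + (⅐)*(-65/3) = 2 - 65/21 = -23/21 ≈ -1.0952)
D + A(2)*x(-3) = -23/21 + (3 + 2)*(-3) = -23/21 + 5*(-3) = -23/21 - 15 = -338/21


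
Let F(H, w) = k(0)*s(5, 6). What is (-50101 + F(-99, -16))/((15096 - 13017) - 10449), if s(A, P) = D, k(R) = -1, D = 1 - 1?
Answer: 50101/8370 ≈ 5.9858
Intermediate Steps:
D = 0
s(A, P) = 0
F(H, w) = 0 (F(H, w) = -1*0 = 0)
(-50101 + F(-99, -16))/((15096 - 13017) - 10449) = (-50101 + 0)/((15096 - 13017) - 10449) = -50101/(2079 - 10449) = -50101/(-8370) = -50101*(-1/8370) = 50101/8370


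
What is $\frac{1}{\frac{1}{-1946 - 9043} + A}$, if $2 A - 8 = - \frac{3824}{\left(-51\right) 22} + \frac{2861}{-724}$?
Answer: $\frac{270505224}{1008492191} \approx 0.26823$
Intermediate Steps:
$A = \frac{3028579}{812328}$ ($A = 4 + \frac{- \frac{3824}{\left(-51\right) 22} + \frac{2861}{-724}}{2} = 4 + \frac{- \frac{3824}{-1122} + 2861 \left(- \frac{1}{724}\right)}{2} = 4 + \frac{\left(-3824\right) \left(- \frac{1}{1122}\right) - \frac{2861}{724}}{2} = 4 + \frac{\frac{1912}{561} - \frac{2861}{724}}{2} = 4 + \frac{1}{2} \left(- \frac{220733}{406164}\right) = 4 - \frac{220733}{812328} = \frac{3028579}{812328} \approx 3.7283$)
$\frac{1}{\frac{1}{-1946 - 9043} + A} = \frac{1}{\frac{1}{-1946 - 9043} + \frac{3028579}{812328}} = \frac{1}{\frac{1}{-10989} + \frac{3028579}{812328}} = \frac{1}{- \frac{1}{10989} + \frac{3028579}{812328}} = \frac{1}{\frac{1008492191}{270505224}} = \frac{270505224}{1008492191}$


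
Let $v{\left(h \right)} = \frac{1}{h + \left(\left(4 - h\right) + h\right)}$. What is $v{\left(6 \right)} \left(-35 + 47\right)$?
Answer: $\frac{6}{5} \approx 1.2$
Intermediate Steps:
$v{\left(h \right)} = \frac{1}{4 + h}$ ($v{\left(h \right)} = \frac{1}{h + 4} = \frac{1}{4 + h}$)
$v{\left(6 \right)} \left(-35 + 47\right) = \frac{-35 + 47}{4 + 6} = \frac{1}{10} \cdot 12 = \frac{6}{5}$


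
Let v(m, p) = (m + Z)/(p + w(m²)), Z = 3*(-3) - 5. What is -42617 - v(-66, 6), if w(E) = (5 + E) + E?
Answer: -371748011/8723 ≈ -42617.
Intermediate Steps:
w(E) = 5 + 2*E
Z = -14 (Z = -9 - 5 = -14)
v(m, p) = (-14 + m)/(5 + p + 2*m²) (v(m, p) = (m - 14)/(p + (5 + 2*m²)) = (-14 + m)/(5 + p + 2*m²))
-42617 - v(-66, 6) = -42617 - (-14 - 66)/(5 + 6 + 2*(-66)²) = -42617 - (-80)/(5 + 6 + 2*4356) = -42617 - (-80)/(5 + 6 + 8712) = -42617 - (-80)/8723 = -42617 - 1*(-80/8723) = -42617 + 80/8723 = -371748011/8723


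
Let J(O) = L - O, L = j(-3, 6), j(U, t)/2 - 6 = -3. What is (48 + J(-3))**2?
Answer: 3249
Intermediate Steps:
j(U, t) = 6 (j(U, t) = 12 + 2*(-3) = 12 - 6 = 6)
L = 6
J(O) = 6 - O
(48 + J(-3))**2 = (48 + (6 - 1*(-3)))**2 = (48 + (6 + 3))**2 = (48 + 9)**2 = 57**2 = 3249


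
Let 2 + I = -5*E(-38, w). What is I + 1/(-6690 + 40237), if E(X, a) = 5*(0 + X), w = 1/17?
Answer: 31802557/33547 ≈ 948.00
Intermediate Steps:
w = 1/17 ≈ 0.058824
E(X, a) = 5*X
I = 948 (I = -2 - 25*(-38) = -2 - 5*(-190) = -2 + 950 = 948)
I + 1/(-6690 + 40237) = 948 + 1/(-6690 + 40237) = 948 + 1/33547 = 31802557/33547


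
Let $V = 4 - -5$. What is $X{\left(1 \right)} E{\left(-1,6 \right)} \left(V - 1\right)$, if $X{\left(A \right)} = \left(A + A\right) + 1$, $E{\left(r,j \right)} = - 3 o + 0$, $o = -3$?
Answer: $216$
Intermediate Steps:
$V = 9$ ($V = 4 + 5 = 9$)
$E{\left(r,j \right)} = 9$ ($E{\left(r,j \right)} = \left(-3\right) \left(-3\right) + 0 = 9 + 0 = 9$)
$X{\left(A \right)} = 1 + 2 A$ ($X{\left(A \right)} = 2 A + 1 = 1 + 2 A$)
$X{\left(1 \right)} E{\left(-1,6 \right)} \left(V - 1\right) = \left(1 + 2 \cdot 1\right) 9 \left(9 - 1\right) = \left(1 + 2\right) 9 \left(9 - 1\right) = 3 \cdot 9 \cdot 8 = 3 \cdot 72 = 216$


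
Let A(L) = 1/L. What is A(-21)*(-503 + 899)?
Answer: -132/7 ≈ -18.857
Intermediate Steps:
A(-21)*(-503 + 899) = (-503 + 899)/(-21) = -1/21*396 = -132/7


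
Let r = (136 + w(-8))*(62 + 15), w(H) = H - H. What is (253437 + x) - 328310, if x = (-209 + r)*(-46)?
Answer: -546971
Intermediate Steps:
w(H) = 0
r = 10472 (r = (136 + 0)*(62 + 15) = 136*77 = 10472)
x = -472098 (x = (-209 + 10472)*(-46) = 10263*(-46) = -472098)
(253437 + x) - 328310 = (253437 - 472098) - 328310 = -218661 - 328310 = -546971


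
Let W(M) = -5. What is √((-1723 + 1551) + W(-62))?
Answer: I*√177 ≈ 13.304*I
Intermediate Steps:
√((-1723 + 1551) + W(-62)) = √((-1723 + 1551) - 5) = √(-172 - 5) = √(-177) = I*√177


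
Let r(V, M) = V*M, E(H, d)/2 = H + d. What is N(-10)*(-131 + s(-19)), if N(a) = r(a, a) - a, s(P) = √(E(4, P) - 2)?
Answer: -14410 + 440*I*√2 ≈ -14410.0 + 622.25*I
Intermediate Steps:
E(H, d) = 2*H + 2*d (E(H, d) = 2*(H + d) = 2*H + 2*d)
s(P) = √(6 + 2*P) (s(P) = √((2*4 + 2*P) - 2) = √((8 + 2*P) - 2) = √(6 + 2*P))
r(V, M) = M*V
N(a) = a² - a (N(a) = a*a - a = a² - a)
N(-10)*(-131 + s(-19)) = (-10*(-1 - 10))*(-131 + √(6 + 2*(-19))) = (-10*(-11))*(-131 + √(6 - 38)) = 110*(-131 + √(-32)) = 110*(-131 + 4*I*√2) = -14410 + 440*I*√2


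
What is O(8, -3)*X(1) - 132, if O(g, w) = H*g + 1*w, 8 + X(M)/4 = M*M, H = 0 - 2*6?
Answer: 2640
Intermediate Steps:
H = -12 (H = 0 - 12 = -12)
X(M) = -32 + 4*M² (X(M) = -32 + 4*(M*M) = -32 + 4*M²)
O(g, w) = w - 12*g (O(g, w) = -12*g + 1*w = -12*g + w = w - 12*g)
O(8, -3)*X(1) - 132 = (-3 - 12*8)*(-32 + 4*1²) - 132 = (-3 - 96)*(-32 + 4*1) - 132 = -99*(-32 + 4) - 132 = -99*(-28) - 132 = 2772 - 132 = 2640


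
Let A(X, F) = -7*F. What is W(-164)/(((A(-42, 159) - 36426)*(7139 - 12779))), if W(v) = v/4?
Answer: -41/211719960 ≈ -1.9365e-7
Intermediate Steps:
W(v) = v/4 (W(v) = v*(1/4) = v/4)
W(-164)/(((A(-42, 159) - 36426)*(7139 - 12779))) = ((1/4)*(-164))/(((-7*159 - 36426)*(7139 - 12779))) = -41*(-1/(5640*(-1113 - 36426))) = -41/((-37539*(-5640))) = -41/211719960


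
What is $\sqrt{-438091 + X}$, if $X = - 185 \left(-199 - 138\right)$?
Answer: $i \sqrt{375746} \approx 612.98 i$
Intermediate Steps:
$X = 62345$ ($X = \left(-185\right) \left(-337\right) = 62345$)
$\sqrt{-438091 + X} = \sqrt{-438091 + 62345} = \sqrt{-375746} = i \sqrt{375746}$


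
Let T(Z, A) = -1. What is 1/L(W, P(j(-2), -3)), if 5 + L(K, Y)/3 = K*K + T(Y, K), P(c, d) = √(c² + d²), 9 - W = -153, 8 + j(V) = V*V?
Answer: 1/78714 ≈ 1.2704e-5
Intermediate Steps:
j(V) = -8 + V² (j(V) = -8 + V*V = -8 + V²)
W = 162 (W = 9 - 1*(-153) = 9 + 153 = 162)
L(K, Y) = -18 + 3*K² (L(K, Y) = -15 + 3*(K*K - 1) = -15 + 3*(K² - 1) = -15 + 3*(-1 + K²) = -15 + (-3 + 3*K²) = -18 + 3*K²)
1/L(W, P(j(-2), -3)) = 1/(-18 + 3*162²) = 1/(-18 + 3*26244) = 1/(-18 + 78732) = 1/78714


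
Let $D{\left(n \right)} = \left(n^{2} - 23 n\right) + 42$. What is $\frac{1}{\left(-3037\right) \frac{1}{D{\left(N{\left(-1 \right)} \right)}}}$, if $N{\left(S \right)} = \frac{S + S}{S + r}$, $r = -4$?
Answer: $- \frac{824}{75925} \approx -0.010853$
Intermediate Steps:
$N{\left(S \right)} = \frac{2 S}{-4 + S}$ ($N{\left(S \right)} = \frac{S + S}{S - 4} = \frac{2 S}{-4 + S}$)
$D{\left(n \right)} = 42 + n^{2} - 23 n$
$\frac{1}{\left(-3037\right) \frac{1}{D{\left(N{\left(-1 \right)} \right)}}} = \frac{1}{\left(-3037\right) \frac{1}{42 + \left(2 \left(-1\right) \frac{1}{-4 - 1}\right)^{2} - 23 \cdot 2 \left(-1\right) \frac{1}{-4 - 1}}} = \frac{1}{\left(-3037\right) \frac{1}{42 + \left(2 \left(-1\right) \frac{1}{-5}\right)^{2} - 23 \cdot 2 \left(-1\right) \frac{1}{-5}}} = \frac{1}{\left(-3037\right) \frac{1}{42 + \left(2 \left(-1\right) \left(- \frac{1}{5}\right)\right)^{2} - 23 \cdot 2 \left(-1\right) \left(- \frac{1}{5}\right)}} = \frac{1}{\left(-3037\right) \frac{1}{42 + \left(\frac{2}{5}\right)^{2} - \frac{46}{5}}} = \frac{1}{\left(-3037\right) \frac{1}{42 + \frac{4}{25} - \frac{46}{5}}} = \frac{1}{\left(-3037\right) \frac{1}{\frac{824}{25}}} = \frac{1}{\left(-3037\right) \frac{25}{824}} = \frac{1}{- \frac{75925}{824}} = - \frac{824}{75925}$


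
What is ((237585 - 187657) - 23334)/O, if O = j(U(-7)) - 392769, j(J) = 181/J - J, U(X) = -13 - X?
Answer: -159564/2356759 ≈ -0.067705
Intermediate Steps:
j(J) = -J + 181/J
O = -2356759/6 (O = (-(-13 - 1*(-7)) + 181/(-13 - 1*(-7))) - 392769 = (-(-13 + 7) + 181/(-13 + 7)) - 392769 = (-1*(-6) + 181/(-6)) - 392769 = (6 + 181*(-1/6)) - 392769 = (6 - 181/6) - 392769 = -145/6 - 392769 = -2356759/6 ≈ -3.9279e+5)
((237585 - 187657) - 23334)/O = ((237585 - 187657) - 23334)/(-2356759/6) = (49928 - 23334)*(-6/2356759) = 26594*(-6/2356759) = -159564/2356759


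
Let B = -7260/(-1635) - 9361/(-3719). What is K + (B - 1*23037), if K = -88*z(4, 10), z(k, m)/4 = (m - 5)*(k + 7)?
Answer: -17183693942/405371 ≈ -42390.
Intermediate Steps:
z(k, m) = 4*(-5 + m)*(7 + k) (z(k, m) = 4*((m - 5)*(k + 7)) = 4*((-5 + m)*(7 + k)) = 4*(-5 + m)*(7 + k))
B = 2820345/405371 (B = -7260*(-1/1635) - 9361*(-1/3719) = 484/109 + 9361/3719 = 2820345/405371 ≈ 6.9574)
K = -19360 (K = -88*(-140 - 20*4 + 28*10 + 4*4*10) = -88*(-140 - 80 + 280 + 160) = -88*220 = -19360)
K + (B - 1*23037) = -19360 + (2820345/405371 - 1*23037) = -19360 + (2820345/405371 - 23037) = -19360 - 9335711382/405371 = -17183693942/405371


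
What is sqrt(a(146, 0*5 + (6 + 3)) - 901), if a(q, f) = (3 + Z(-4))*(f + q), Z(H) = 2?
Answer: 3*I*sqrt(14) ≈ 11.225*I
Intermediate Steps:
a(q, f) = 5*f + 5*q (a(q, f) = (3 + 2)*(f + q) = 5*(f + q) = 5*f + 5*q)
sqrt(a(146, 0*5 + (6 + 3)) - 901) = sqrt((5*(0*5 + (6 + 3)) + 5*146) - 901) = sqrt((5*(0 + 9) + 730) - 901) = sqrt((5*9 + 730) - 901) = sqrt((45 + 730) - 901) = sqrt(775 - 901) = sqrt(-126) = 3*I*sqrt(14)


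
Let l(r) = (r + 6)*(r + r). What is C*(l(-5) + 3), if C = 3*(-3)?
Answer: 63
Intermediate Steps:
l(r) = 2*r*(6 + r) (l(r) = (6 + r)*(2*r) = 2*r*(6 + r))
C = -9
C*(l(-5) + 3) = -9*(2*(-5)*(6 - 5) + 3) = -9*(2*(-5)*1 + 3) = -9*(-10 + 3) = -9*(-7) = 63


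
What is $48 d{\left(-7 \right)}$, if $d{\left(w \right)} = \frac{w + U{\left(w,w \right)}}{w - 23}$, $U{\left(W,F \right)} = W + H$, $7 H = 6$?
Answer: $\frac{736}{35} \approx 21.029$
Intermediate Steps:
$H = \frac{6}{7}$ ($H = \frac{1}{7} \cdot 6 = \frac{6}{7} \approx 0.85714$)
$U{\left(W,F \right)} = \frac{6}{7} + W$ ($U{\left(W,F \right)} = W + \frac{6}{7} = \frac{6}{7} + W$)
$d{\left(w \right)} = \frac{\frac{6}{7} + 2 w}{-23 + w}$ ($d{\left(w \right)} = \frac{w + \left(\frac{6}{7} + w\right)}{w - 23} = \frac{\frac{6}{7} + 2 w}{-23 + w}$)
$48 d{\left(-7 \right)} = 48 \frac{2 \left(3 + 7 \left(-7\right)\right)}{7 \left(-23 - 7\right)} = 48 \frac{2 \left(3 - 49\right)}{7 \left(-30\right)} = 48 \cdot \frac{2}{7} \left(- \frac{1}{30}\right) \left(-46\right) = 48 \cdot \frac{46}{105} = \frac{736}{35}$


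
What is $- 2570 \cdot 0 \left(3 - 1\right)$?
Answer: $0$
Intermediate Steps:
$- 2570 \cdot 0 \left(3 - 1\right) = - 2570 \cdot 0 \cdot 2 = \left(-2570\right) 0 = 0$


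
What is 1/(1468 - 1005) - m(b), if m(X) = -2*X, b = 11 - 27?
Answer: -14815/463 ≈ -31.998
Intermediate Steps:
b = -16
1/(1468 - 1005) - m(b) = 1/(1468 - 1005) - (-2)*(-16) = 1/463 - 1*32 = 1/463 - 32 = -14815/463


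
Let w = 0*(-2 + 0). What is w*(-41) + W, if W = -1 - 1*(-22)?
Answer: 21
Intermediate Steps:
w = 0 (w = 0*(-2) = 0)
W = 21 (W = -1 + 22 = 21)
w*(-41) + W = 0*(-41) + 21 = 0 + 21 = 21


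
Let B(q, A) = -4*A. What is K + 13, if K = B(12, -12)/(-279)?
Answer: 1193/93 ≈ 12.828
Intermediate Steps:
K = -16/93 (K = -4*(-12)/(-279) = 48*(-1/279) = -16/93 ≈ -0.17204)
K + 13 = -16/93 + 13 = 1193/93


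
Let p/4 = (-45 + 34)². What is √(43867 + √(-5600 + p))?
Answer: √(43867 + 2*I*√1279) ≈ 209.44 + 0.171*I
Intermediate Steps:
p = 484 (p = 4*(-45 + 34)² = 4*(-11)² = 4*121 = 484)
√(43867 + √(-5600 + p)) = √(43867 + √(-5600 + 484)) = √(43867 + √(-5116)) = √(43867 + 2*I*√1279)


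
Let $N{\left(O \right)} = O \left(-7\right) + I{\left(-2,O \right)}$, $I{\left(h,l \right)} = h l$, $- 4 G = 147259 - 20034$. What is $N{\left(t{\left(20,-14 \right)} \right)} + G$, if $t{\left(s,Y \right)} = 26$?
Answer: $- \frac{128161}{4} \approx -32040.0$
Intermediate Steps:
$G = - \frac{127225}{4}$ ($G = - \frac{147259 - 20034}{4} = \left(- \frac{1}{4}\right) 127225 = - \frac{127225}{4} \approx -31806.0$)
$N{\left(O \right)} = - 9 O$ ($N{\left(O \right)} = O \left(-7\right) - 2 O = - 7 O - 2 O = - 9 O$)
$N{\left(t{\left(20,-14 \right)} \right)} + G = \left(-9\right) 26 - \frac{127225}{4} = -234 - \frac{127225}{4} = - \frac{128161}{4}$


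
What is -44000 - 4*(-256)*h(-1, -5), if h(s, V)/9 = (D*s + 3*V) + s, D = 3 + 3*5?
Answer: -357344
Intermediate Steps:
D = 18 (D = 3 + 15 = 18)
h(s, V) = 27*V + 171*s (h(s, V) = 9*((18*s + 3*V) + s) = 9*((3*V + 18*s) + s) = 9*(3*V + 19*s) = 27*V + 171*s)
-44000 - 4*(-256)*h(-1, -5) = -44000 - 4*(-256)*(27*(-5) + 171*(-1)) = -44000 - (-1024)*(-135 - 171) = -44000 - (-1024)*(-306) = -44000 - 1*313344 = -44000 - 313344 = -357344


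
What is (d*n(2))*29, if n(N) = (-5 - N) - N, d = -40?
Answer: 10440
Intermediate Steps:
n(N) = -5 - 2*N
(d*n(2))*29 = -40*(-5 - 2*2)*29 = -40*(-5 - 4)*29 = -40*(-9)*29 = 360*29 = 10440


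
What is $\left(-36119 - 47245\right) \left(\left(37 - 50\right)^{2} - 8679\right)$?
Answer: $709427640$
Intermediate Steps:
$\left(-36119 - 47245\right) \left(\left(37 - 50\right)^{2} - 8679\right) = - 83364 \left(\left(-13\right)^{2} - 8679\right) = - 83364 \left(169 - 8679\right) = \left(-83364\right) \left(-8510\right) = 709427640$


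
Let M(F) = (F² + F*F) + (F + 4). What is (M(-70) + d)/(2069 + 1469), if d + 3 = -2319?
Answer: 3706/1769 ≈ 2.0950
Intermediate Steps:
d = -2322 (d = -3 - 2319 = -2322)
M(F) = 4 + F + 2*F² (M(F) = (F² + F²) + (4 + F) = 2*F² + (4 + F) = 4 + F + 2*F²)
(M(-70) + d)/(2069 + 1469) = ((4 - 70 + 2*(-70)²) - 2322)/(2069 + 1469) = ((4 - 70 + 2*4900) - 2322)/3538 = ((4 - 70 + 9800) - 2322)*(1/3538) = (9734 - 2322)*(1/3538) = 7412*(1/3538) = 3706/1769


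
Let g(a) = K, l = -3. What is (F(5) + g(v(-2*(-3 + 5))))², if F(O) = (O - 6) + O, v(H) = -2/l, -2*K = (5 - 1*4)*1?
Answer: 49/4 ≈ 12.250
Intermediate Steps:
K = -½ (K = -(5 - 1*4)/2 = -(5 - 4)/2 = -1/2 = -½*1 = -½ ≈ -0.50000)
v(H) = ⅔ (v(H) = -2/(-3) = -2*(-⅓) = ⅔)
g(a) = -½
F(O) = -6 + 2*O (F(O) = (-6 + O) + O = -6 + 2*O)
(F(5) + g(v(-2*(-3 + 5))))² = ((-6 + 2*5) - ½)² = ((-6 + 10) - ½)² = (4 - ½)² = (7/2)² = 49/4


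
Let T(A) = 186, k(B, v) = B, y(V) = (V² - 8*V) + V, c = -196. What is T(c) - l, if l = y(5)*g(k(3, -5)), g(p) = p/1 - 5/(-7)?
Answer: 1562/7 ≈ 223.14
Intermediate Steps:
y(V) = V² - 7*V
g(p) = 5/7 + p (g(p) = p*1 - 5*(-⅐) = p + 5/7 = 5/7 + p)
l = -260/7 (l = (5*(-7 + 5))*(5/7 + 3) = (5*(-2))*(26/7) = -10*26/7 = -260/7 ≈ -37.143)
T(c) - l = 186 - 1*(-260/7) = 186 + 260/7 = 1562/7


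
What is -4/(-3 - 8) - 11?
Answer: -117/11 ≈ -10.636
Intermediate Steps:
-4/(-3 - 8) - 11 = -4/(-11) - 11 = -4*(-1/11) - 11 = 4/11 - 11 = -117/11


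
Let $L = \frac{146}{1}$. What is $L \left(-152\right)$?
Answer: $-22192$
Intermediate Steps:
$L = 146$ ($L = 146 \cdot 1 = 146$)
$L \left(-152\right) = 146 \left(-152\right) = -22192$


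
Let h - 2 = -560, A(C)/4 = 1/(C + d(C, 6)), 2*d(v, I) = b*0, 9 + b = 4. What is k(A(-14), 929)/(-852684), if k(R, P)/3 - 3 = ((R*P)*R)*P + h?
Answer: -3424969/13927172 ≈ -0.24592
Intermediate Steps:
b = -5 (b = -9 + 4 = -5)
d(v, I) = 0 (d(v, I) = (-5*0)/2 = (½)*0 = 0)
A(C) = 4/C (A(C) = 4/(C + 0) = 4/C)
h = -558 (h = 2 - 560 = -558)
k(R, P) = -1665 + 3*P²*R² (k(R, P) = 9 + 3*(((R*P)*R)*P - 558) = 9 + 3*(((P*R)*R)*P - 558) = 9 + 3*((P*R²)*P - 558) = 9 + 3*(P²*R² - 558) = 9 + 3*(-558 + P²*R²) = 9 + (-1674 + 3*P²*R²) = -1665 + 3*P²*R²)
k(A(-14), 929)/(-852684) = (-1665 + 3*929²*(4/(-14))²)/(-852684) = (-1665 + 3*863041*(4*(-1/14))²)*(-1/852684) = (-1665 + 3*863041*(-2/7)²)*(-1/852684) = (-1665 + 3*863041*(4/49))*(-1/852684) = (-1665 + 10356492/49)*(-1/852684) = (10274907/49)*(-1/852684) = -3424969/13927172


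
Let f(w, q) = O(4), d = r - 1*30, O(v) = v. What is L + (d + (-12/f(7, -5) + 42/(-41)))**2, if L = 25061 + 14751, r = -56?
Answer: 80547453/1681 ≈ 47916.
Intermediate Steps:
d = -86 (d = -56 - 1*30 = -56 - 30 = -86)
f(w, q) = 4
L = 39812
L + (d + (-12/f(7, -5) + 42/(-41)))**2 = 39812 + (-86 + (-12/4 + 42/(-41)))**2 = 39812 + (-86 + (-12*1/4 + 42*(-1/41)))**2 = 39812 + (-86 + (-3 - 42/41))**2 = 39812 + (-86 - 165/41)**2 = 39812 + (-3691/41)**2 = 39812 + 13623481/1681 = 80547453/1681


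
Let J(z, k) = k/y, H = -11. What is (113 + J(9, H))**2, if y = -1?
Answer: 15376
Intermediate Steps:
J(z, k) = -k (J(z, k) = k/(-1) = k*(-1) = -k)
(113 + J(9, H))**2 = (113 - 1*(-11))**2 = (113 + 11)**2 = 124**2 = 15376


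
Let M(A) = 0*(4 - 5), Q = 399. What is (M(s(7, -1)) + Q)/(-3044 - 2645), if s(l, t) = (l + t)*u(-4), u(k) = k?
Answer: -399/5689 ≈ -0.070135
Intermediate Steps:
s(l, t) = -4*l - 4*t (s(l, t) = (l + t)*(-4) = -4*l - 4*t)
M(A) = 0 (M(A) = 0*(-1) = 0)
(M(s(7, -1)) + Q)/(-3044 - 2645) = (0 + 399)/(-3044 - 2645) = 399/(-5689) = 399*(-1/5689) = -399/5689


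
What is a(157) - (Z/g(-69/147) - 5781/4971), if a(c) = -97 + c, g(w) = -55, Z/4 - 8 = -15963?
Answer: -20035131/18227 ≈ -1099.2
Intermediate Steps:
Z = -63820 (Z = 32 + 4*(-15963) = 32 - 63852 = -63820)
a(157) - (Z/g(-69/147) - 5781/4971) = (-97 + 157) - (-63820/(-55) - 5781/4971) = 60 - (-63820*(-1/55) - 5781*1/4971) = 60 - (12764/11 - 1927/1657) = 60 - 1*21128751/18227 = 60 - 21128751/18227 = -20035131/18227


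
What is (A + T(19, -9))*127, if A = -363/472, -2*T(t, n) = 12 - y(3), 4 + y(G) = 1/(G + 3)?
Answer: -1561973/1416 ≈ -1103.1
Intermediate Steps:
y(G) = -4 + 1/(3 + G) (y(G) = -4 + 1/(G + 3) = -4 + 1/(3 + G))
T(t, n) = -95/12 (T(t, n) = -(12 - (-11 - 4*3)/(3 + 3))/2 = -(12 - (-11 - 12)/6)/2 = -(12 - (-23)/6)/2 = -(12 - 1*(-23/6))/2 = -(12 + 23/6)/2 = -½*95/6 = -95/12)
A = -363/472 (A = -363*1/472 = -363/472 ≈ -0.76907)
(A + T(19, -9))*127 = (-363/472 - 95/12)*127 = -12299/1416*127 = -1561973/1416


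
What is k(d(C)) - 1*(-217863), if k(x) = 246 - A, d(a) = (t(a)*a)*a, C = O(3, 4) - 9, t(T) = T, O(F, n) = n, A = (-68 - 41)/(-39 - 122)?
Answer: 35115440/161 ≈ 2.1811e+5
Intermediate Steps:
A = 109/161 (A = -109/(-161) = -109*(-1/161) = 109/161 ≈ 0.67702)
C = -5 (C = 4 - 9 = -5)
d(a) = a**3 (d(a) = (a*a)*a = a**2*a = a**3)
k(x) = 39497/161 (k(x) = 246 - 1*109/161 = 246 - 109/161 = 39497/161)
k(d(C)) - 1*(-217863) = 39497/161 - 1*(-217863) = 39497/161 + 217863 = 35115440/161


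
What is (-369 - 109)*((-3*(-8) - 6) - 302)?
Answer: 135752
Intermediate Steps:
(-369 - 109)*((-3*(-8) - 6) - 302) = -478*((24 - 6) - 302) = -478*(18 - 302) = -478*(-284) = 135752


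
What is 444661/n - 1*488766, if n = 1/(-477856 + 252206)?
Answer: -100338243416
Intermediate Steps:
n = -1/225650 (n = 1/(-225650) = -1/225650 ≈ -4.4316e-6)
444661/n - 1*488766 = 444661/(-1/225650) - 1*488766 = 444661*(-225650) - 488766 = -100337754650 - 488766 = -100338243416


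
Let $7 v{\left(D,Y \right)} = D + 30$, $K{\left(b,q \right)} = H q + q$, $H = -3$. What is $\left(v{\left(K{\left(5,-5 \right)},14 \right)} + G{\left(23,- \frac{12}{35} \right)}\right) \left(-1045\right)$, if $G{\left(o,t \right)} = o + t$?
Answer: $- \frac{207537}{7} \approx -29648.0$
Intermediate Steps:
$K{\left(b,q \right)} = - 2 q$ ($K{\left(b,q \right)} = - 3 q + q = - 2 q$)
$v{\left(D,Y \right)} = \frac{30}{7} + \frac{D}{7}$ ($v{\left(D,Y \right)} = \frac{D + 30}{7} = \frac{30 + D}{7} = \frac{30}{7} + \frac{D}{7}$)
$\left(v{\left(K{\left(5,-5 \right)},14 \right)} + G{\left(23,- \frac{12}{35} \right)}\right) \left(-1045\right) = \left(\left(\frac{30}{7} + \frac{\left(-2\right) \left(-5\right)}{7}\right) + \left(23 - \frac{12}{35}\right)\right) \left(-1045\right) = \left(\left(\frac{30}{7} + \frac{1}{7} \cdot 10\right) + \left(23 - \frac{12}{35}\right)\right) \left(-1045\right) = \left(\left(\frac{30}{7} + \frac{10}{7}\right) + \left(23 - \frac{12}{35}\right)\right) \left(-1045\right) = \left(\frac{40}{7} + \frac{793}{35}\right) \left(-1045\right) = \frac{993}{35} \left(-1045\right) = - \frac{207537}{7}$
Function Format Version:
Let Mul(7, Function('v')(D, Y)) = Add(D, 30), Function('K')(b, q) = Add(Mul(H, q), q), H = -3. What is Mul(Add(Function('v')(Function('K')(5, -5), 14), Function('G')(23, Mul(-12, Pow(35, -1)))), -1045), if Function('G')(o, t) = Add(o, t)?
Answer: Rational(-207537, 7) ≈ -29648.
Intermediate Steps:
Function('K')(b, q) = Mul(-2, q) (Function('K')(b, q) = Add(Mul(-3, q), q) = Mul(-2, q))
Function('v')(D, Y) = Add(Rational(30, 7), Mul(Rational(1, 7), D)) (Function('v')(D, Y) = Mul(Rational(1, 7), Add(D, 30)) = Mul(Rational(1, 7), Add(30, D)) = Add(Rational(30, 7), Mul(Rational(1, 7), D)))
Mul(Add(Function('v')(Function('K')(5, -5), 14), Function('G')(23, Mul(-12, Pow(35, -1)))), -1045) = Mul(Add(Add(Rational(30, 7), Mul(Rational(1, 7), Mul(-2, -5))), Add(23, Mul(-12, Pow(35, -1)))), -1045) = Mul(Add(Add(Rational(30, 7), Mul(Rational(1, 7), 10)), Add(23, Mul(-12, Rational(1, 35)))), -1045) = Mul(Add(Add(Rational(30, 7), Rational(10, 7)), Add(23, Rational(-12, 35))), -1045) = Mul(Add(Rational(40, 7), Rational(793, 35)), -1045) = Mul(Rational(993, 35), -1045) = Rational(-207537, 7)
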